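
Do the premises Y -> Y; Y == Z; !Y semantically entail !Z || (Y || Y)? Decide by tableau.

Yes

Initial set: {T (Y -> Y); T (Y == Z); T !Y; F (!Z || (Y || Y))}.
F (!Z || (Y || Y)): α-rule — add F !Z, F (Y || Y).
F (Y || Y): α-rule — add F Y, F Y.
T (Y -> Y): β-rule — branch into F Y  //  T Y.
  branch 1 (add F Y):
    T (Y == Z): β-rule — branch into T Y, T Z  //  F Y, F Z.
      branch 1.1 (add T Y, T Z):
        × closes — contains both Y and !Y.
      branch 1.2 (add F Y, F Z):
        × closes — contains both Z and !Z.
  branch 2 (add T Y):
    × closes — contains both Y and !Y.
All 3 branches close.
Every branch closed, so the premises entail the conclusion.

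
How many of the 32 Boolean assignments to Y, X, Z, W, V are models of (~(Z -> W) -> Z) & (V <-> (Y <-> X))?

16

Initial set: {((~(Z -> W) -> Z) & (V <-> (Y <-> X)))}.
((~(Z -> W) -> Z) & (V <-> (Y <-> X))): α-rule — add (~(Z -> W) -> Z), (V <-> (Y <-> X)).
(~(Z -> W) -> Z): β-rule — branch into ~~(Z -> W)  //  Z.
  branch 1 (add ~~(Z -> W)):
    (V <-> (Y <-> X)): β-rule — branch into V, (Y <-> X)  //  ~V, ~(Y <-> X).
      branch 1.1 (add V, (Y <-> X)):
        ~~(Z -> W): β-rule — branch into ~Z  //  W.
          branch 1.1.1 (add ~Z):
            (Y <-> X): β-rule — branch into Y, X  //  ~Y, ~X.
              branch 1.1.1.1 (add Y, X):
                ○ open, literals {V=true, X=true, Y=true, Z=false}.
              branch 1.1.1.2 (add ~Y, ~X):
                ○ open, literals {V=true, X=false, Y=false, Z=false}.
          branch 1.1.2 (add W):
            (Y <-> X): β-rule — branch into Y, X  //  ~Y, ~X.
              branch 1.1.2.1 (add Y, X):
                ○ open, literals {V=true, W=true, X=true, Y=true}.
              branch 1.1.2.2 (add ~Y, ~X):
                ○ open, literals {V=true, W=true, X=false, Y=false}.
      branch 1.2 (add ~V, ~(Y <-> X)):
        ~~(Z -> W): β-rule — branch into ~Z  //  W.
          branch 1.2.1 (add ~Z):
            ~(Y <-> X): β-rule — branch into Y, ~X  //  ~Y, X.
              branch 1.2.1.1 (add Y, ~X):
                ○ open, literals {V=false, X=false, Y=true, Z=false}.
              branch 1.2.1.2 (add ~Y, X):
                ○ open, literals {V=false, X=true, Y=false, Z=false}.
          branch 1.2.2 (add W):
            ~(Y <-> X): β-rule — branch into Y, ~X  //  ~Y, X.
              branch 1.2.2.1 (add Y, ~X):
                ○ open, literals {V=false, W=true, X=false, Y=true}.
              branch 1.2.2.2 (add ~Y, X):
                ○ open, literals {V=false, W=true, X=true, Y=false}.
  branch 2 (add Z):
    (V <-> (Y <-> X)): β-rule — branch into V, (Y <-> X)  //  ~V, ~(Y <-> X).
      branch 2.1 (add V, (Y <-> X)):
        (Y <-> X): β-rule — branch into Y, X  //  ~Y, ~X.
          branch 2.1.1 (add Y, X):
            ○ open, literals {V=true, X=true, Y=true, Z=true}.
          branch 2.1.2 (add ~Y, ~X):
            ○ open, literals {V=true, X=false, Y=false, Z=true}.
      branch 2.2 (add ~V, ~(Y <-> X)):
        ~(Y <-> X): β-rule — branch into Y, ~X  //  ~Y, X.
          branch 2.2.1 (add Y, ~X):
            ○ open, literals {V=false, X=false, Y=true, Z=true}.
          branch 2.2.2 (add ~Y, X):
            ○ open, literals {V=false, X=true, Y=false, Z=true}.
0 branches closed, 12 open.
Each open branch fixes some atoms; the unmentioned ones are free. Counting distinct full assignments: branch {V=true, X=true, Y=true, Z=false} (W) contributes 2 new; branch {V=true, X=false, Y=false, Z=false} (W) contributes 2 new; branch {V=true, W=true, X=true, Y=true} (Z) contributes 1 new; branch {V=true, W=true, X=false, Y=false} (Z) contributes 1 new; branch {V=false, X=false, Y=true, Z=false} (W) contributes 2 new; branch {V=false, X=true, Y=false, Z=false} (W) contributes 2 new; branch {V=false, W=true, X=false, Y=true} (Z) contributes 1 new; branch {V=false, W=true, X=true, Y=false} (Z) contributes 1 new; branch {V=true, X=true, Y=true, Z=true} (W) contributes 1 new; branch {V=true, X=false, Y=false, Z=true} (W) contributes 1 new; branch {V=false, X=false, Y=true, Z=true} (W) contributes 1 new; branch {V=false, X=true, Y=false, Z=true} (W) contributes 1 new. Total: 16.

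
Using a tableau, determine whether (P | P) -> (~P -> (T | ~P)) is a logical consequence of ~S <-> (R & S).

Yes

Initial set: {(~S <-> (R & S)); ~((P | P) -> (~P -> (T | ~P)))}.
~((P | P) -> (~P -> (T | ~P))): α-rule — add (P | P), ~(~P -> (T | ~P)).
~(~P -> (T | ~P)): α-rule — add ~P, ~(T | ~P).
~(T | ~P): α-rule — add ~T, ~~P.
× closes — contains both P and ~P.
All 1 branch closes.
Every branch closed, so the premises entail the conclusion.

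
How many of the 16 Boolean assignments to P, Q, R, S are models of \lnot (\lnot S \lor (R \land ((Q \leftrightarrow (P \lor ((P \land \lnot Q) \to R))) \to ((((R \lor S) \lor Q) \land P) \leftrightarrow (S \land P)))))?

Initial set: {T \lnot (\lnot S \lor (R \land ((Q \leftrightarrow (P \lor ((P \land \lnot Q) \to R))) \to ((((R \lor S) \lor Q) \land P) \leftrightarrow (S \land P)))))}.
T \lnot (\lnot S \lor (R \land ((Q \leftrightarrow (P \lor ((P \land \lnot Q) \to R))) \to ((((R \lor S) \lor Q) \land P) \leftrightarrow (S \land P))))): α-rule — add F \lnot S, F (R \land ((Q \leftrightarrow (P \lor ((P \land \lnot Q) \to R))) \to ((((R \lor S) \lor Q) \land P) \leftrightarrow (S \land P)))).
F (R \land ((Q \leftrightarrow (P \lor ((P \land \lnot Q) \to R))) \to ((((R \lor S) \lor Q) \land P) \leftrightarrow (S \land P)))): β-rule — branch into F R  //  F ((Q \leftrightarrow (P \lor ((P \land \lnot Q) \to R))) \to ((((R \lor S) \lor Q) \land P) \leftrightarrow (S \land P))).
  branch 1 (add F R):
    ○ open, literals {R=F, S=T}.
  branch 2 (add F ((Q \leftrightarrow (P \lor ((P \land \lnot Q) \to R))) \to ((((R \lor S) \lor Q) \land P) \leftrightarrow (S \land P)))):
    F ((Q \leftrightarrow (P \lor ((P \land \lnot Q) \to R))) \to ((((R \lor S) \lor Q) \land P) \leftrightarrow (S \land P))): α-rule — add T (Q \leftrightarrow (P \lor ((P \land \lnot Q) \to R))), F ((((R \lor S) \lor Q) \land P) \leftrightarrow (S \land P)).
    T (Q \leftrightarrow (P \lor ((P \land \lnot Q) \to R))): β-rule — branch into T Q, T (P \lor ((P \land \lnot Q) \to R))  //  F Q, F (P \lor ((P \land \lnot Q) \to R)).
      branch 2.1 (add T Q, T (P \lor ((P \land \lnot Q) \to R))):
        F ((((R \lor S) \lor Q) \land P) \leftrightarrow (S \land P)): β-rule — branch into T (((R \lor S) \lor Q) \land P), F (S \land P)  //  F (((R \lor S) \lor Q) \land P), T (S \land P).
          branch 2.1.1 (add T (((R \lor S) \lor Q) \land P), F (S \land P)):
            T (((R \lor S) \lor Q) \land P): α-rule — add T ((R \lor S) \lor Q), T P.
            T (P \lor ((P \land \lnot Q) \to R)): β-rule — branch into T P  //  T ((P \land \lnot Q) \to R).
              branch 2.1.1.1 (add T P):
                F (S \land P): β-rule — branch into F S  //  F P.
                  branch 2.1.1.1.1 (add F S):
                    × closes — contains both S and \lnot S.
                  branch 2.1.1.1.2 (add F P):
                    × closes — contains both P and \lnot P.
              branch 2.1.1.2 (add T ((P \land \lnot Q) \to R)):
                F (S \land P): β-rule — branch into F S  //  F P.
                  branch 2.1.1.2.1 (add F S):
                    × closes — contains both S and \lnot S.
                  branch 2.1.1.2.2 (add F P):
                    × closes — contains both P and \lnot P.
          branch 2.1.2 (add F (((R \lor S) \lor Q) \land P), T (S \land P)):
            T (S \land P): α-rule — add T S, T P.
            T (P \lor ((P \land \lnot Q) \to R)): β-rule — branch into T P  //  T ((P \land \lnot Q) \to R).
              branch 2.1.2.1 (add T P):
                F (((R \lor S) \lor Q) \land P): β-rule — branch into F ((R \lor S) \lor Q)  //  F P.
                  branch 2.1.2.1.1 (add F ((R \lor S) \lor Q)):
                    F ((R \lor S) \lor Q): α-rule — add F (R \lor S), F Q.
                    × closes — contains both Q and \lnot Q.
                  branch 2.1.2.1.2 (add F P):
                    × closes — contains both P and \lnot P.
              branch 2.1.2.2 (add T ((P \land \lnot Q) \to R)):
                F (((R \lor S) \lor Q) \land P): β-rule — branch into F ((R \lor S) \lor Q)  //  F P.
                  branch 2.1.2.2.1 (add F ((R \lor S) \lor Q)):
                    F ((R \lor S) \lor Q): α-rule — add F (R \lor S), F Q.
                    × closes — contains both Q and \lnot Q.
                  branch 2.1.2.2.2 (add F P):
                    × closes — contains both P and \lnot P.
      branch 2.2 (add F Q, F (P \lor ((P \land \lnot Q) \to R))):
        F (P \lor ((P \land \lnot Q) \to R)): α-rule — add F P, F ((P \land \lnot Q) \to R).
        F ((P \land \lnot Q) \to R): α-rule — add T (P \land \lnot Q), F R.
        T (P \land \lnot Q): α-rule — add T P, T \lnot Q.
        × closes — contains both P and \lnot P.
9 branches closed, 1 open.
Each open branch fixes some atoms; the unmentioned ones are free. Counting distinct full assignments: branch {R=F, S=T} (P, Q) contributes 4 new. Total: 4.

4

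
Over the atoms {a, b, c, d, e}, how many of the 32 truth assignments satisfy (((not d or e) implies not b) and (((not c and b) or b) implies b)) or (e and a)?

24

Initial set: {((((not d or e) implies not b) and (((not c and b) or b) implies b)) or (e and a))}.
((((not d or e) implies not b) and (((not c and b) or b) implies b)) or (e and a)): β-rule — branch into (((not d or e) implies not b) and (((not c and b) or b) implies b))  //  (e and a).
  branch 1 (add (((not d or e) implies not b) and (((not c and b) or b) implies b))):
    (((not d or e) implies not b) and (((not c and b) or b) implies b)): α-rule — add ((not d or e) implies not b), (((not c and b) or b) implies b).
    ((not d or e) implies not b): β-rule — branch into not (not d or e)  //  not b.
      branch 1.1 (add not (not d or e)):
        not (not d or e): α-rule — add not not d, not e.
        (((not c and b) or b) implies b): β-rule — branch into not ((not c and b) or b)  //  b.
          branch 1.1.1 (add not ((not c and b) or b)):
            not ((not c and b) or b): α-rule — add not (not c and b), not b.
            not (not c and b): β-rule — branch into not not c  //  not b.
              branch 1.1.1.1 (add not not c):
                ○ open, literals {b=false, c=true, d=true, e=false}.
              branch 1.1.1.2 (add not b):
                ○ open, literals {b=false, d=true, e=false}.
          branch 1.1.2 (add b):
            ○ open, literals {b=true, d=true, e=false}.
      branch 1.2 (add not b):
        (((not c and b) or b) implies b): β-rule — branch into not ((not c and b) or b)  //  b.
          branch 1.2.1 (add not ((not c and b) or b)):
            not ((not c and b) or b): α-rule — add not (not c and b), not b.
            not (not c and b): β-rule — branch into not not c  //  not b.
              branch 1.2.1.1 (add not not c):
                ○ open, literals {b=false, c=true}.
              branch 1.2.1.2 (add not b):
                ○ open, literals {b=false}.
          branch 1.2.2 (add b):
            × closes — contains both b and not b.
  branch 2 (add (e and a)):
    (e and a): α-rule — add e, a.
    ○ open, literals {a=true, e=true}.
1 branch closed, 6 open.
Each open branch fixes some atoms; the unmentioned ones are free. Counting distinct full assignments: branch {b=false, c=true, d=true, e=false} (a) contributes 2 new; branch {b=false, d=true, e=false} (a, c) contributes 2 new; branch {b=true, d=true, e=false} (a, c) contributes 4 new; branch {b=false, c=true} (a, d, e) contributes 6 new; branch {b=false} (a, c, d, e) contributes 6 new; branch {a=true, e=true} (b, c, d) contributes 4 new. Total: 24.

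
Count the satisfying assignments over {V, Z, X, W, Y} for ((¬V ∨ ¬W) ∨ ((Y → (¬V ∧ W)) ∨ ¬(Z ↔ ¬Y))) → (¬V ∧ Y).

10

Initial set: {(((¬V ∨ ¬W) ∨ ((Y → (¬V ∧ W)) ∨ ¬(Z ↔ ¬Y))) → (¬V ∧ Y))}.
(((¬V ∨ ¬W) ∨ ((Y → (¬V ∧ W)) ∨ ¬(Z ↔ ¬Y))) → (¬V ∧ Y)): β-rule — branch into ¬((¬V ∨ ¬W) ∨ ((Y → (¬V ∧ W)) ∨ ¬(Z ↔ ¬Y)))  //  (¬V ∧ Y).
  branch 1 (add ¬((¬V ∨ ¬W) ∨ ((Y → (¬V ∧ W)) ∨ ¬(Z ↔ ¬Y)))):
    ¬((¬V ∨ ¬W) ∨ ((Y → (¬V ∧ W)) ∨ ¬(Z ↔ ¬Y))): α-rule — add ¬(¬V ∨ ¬W), ¬((Y → (¬V ∧ W)) ∨ ¬(Z ↔ ¬Y)).
    ¬(¬V ∨ ¬W): α-rule — add ¬¬V, ¬¬W.
    ¬((Y → (¬V ∧ W)) ∨ ¬(Z ↔ ¬Y)): α-rule — add ¬(Y → (¬V ∧ W)), ¬¬(Z ↔ ¬Y).
    ¬(Y → (¬V ∧ W)): α-rule — add Y, ¬(¬V ∧ W).
    ¬¬(Z ↔ ¬Y): β-rule — branch into Z, ¬Y  //  ¬Z, ¬¬Y.
      branch 1.1 (add Z, ¬Y):
        × closes — contains both Y and ¬Y.
      branch 1.2 (add ¬Z, ¬¬Y):
        ¬(¬V ∧ W): β-rule — branch into ¬¬V  //  ¬W.
          branch 1.2.1 (add ¬¬V):
            ○ open, literals {V=1, W=1, Y=1, Z=0}.
          branch 1.2.2 (add ¬W):
            × closes — contains both W and ¬W.
  branch 2 (add (¬V ∧ Y)):
    (¬V ∧ Y): α-rule — add ¬V, Y.
    ○ open, literals {V=0, Y=1}.
2 branches closed, 2 open.
Each open branch fixes some atoms; the unmentioned ones are free. Counting distinct full assignments: branch {V=1, W=1, Y=1, Z=0} (X) contributes 2 new; branch {V=0, Y=1} (Z, X, W) contributes 8 new. Total: 10.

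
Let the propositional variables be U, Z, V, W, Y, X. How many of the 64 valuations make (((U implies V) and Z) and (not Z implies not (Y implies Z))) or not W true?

Initial set: {((((U implies V) and Z) and (not Z implies not (Y implies Z))) or not W)}.
((((U implies V) and Z) and (not Z implies not (Y implies Z))) or not W): β-rule — branch into (((U implies V) and Z) and (not Z implies not (Y implies Z)))  //  not W.
  branch 1 (add (((U implies V) and Z) and (not Z implies not (Y implies Z)))):
    (((U implies V) and Z) and (not Z implies not (Y implies Z))): α-rule — add ((U implies V) and Z), (not Z implies not (Y implies Z)).
    ((U implies V) and Z): α-rule — add (U implies V), Z.
    (not Z implies not (Y implies Z)): β-rule — branch into not not Z  //  not (Y implies Z).
      branch 1.1 (add not not Z):
        (U implies V): β-rule — branch into not U  //  V.
          branch 1.1.1 (add not U):
            ○ open, literals {U=0, Z=1}.
          branch 1.1.2 (add V):
            ○ open, literals {V=1, Z=1}.
      branch 1.2 (add not (Y implies Z)):
        not (Y implies Z): α-rule — add Y, not Z.
        × closes — contains both Z and not Z.
  branch 2 (add not W):
    ○ open, literals {W=0}.
1 branch closed, 3 open.
Each open branch fixes some atoms; the unmentioned ones are free. Counting distinct full assignments: branch {U=0, Z=1} (V, W, Y, X) contributes 16 new; branch {V=1, Z=1} (U, W, Y, X) contributes 8 new; branch {W=0} (U, Z, V, Y, X) contributes 20 new. Total: 44.

44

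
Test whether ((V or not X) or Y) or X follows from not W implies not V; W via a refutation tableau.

Yes

Initial set: {(not W implies not V); W; not (((V or not X) or Y) or X)}.
not (((V or not X) or Y) or X): α-rule — add not ((V or not X) or Y), not X.
not ((V or not X) or Y): α-rule — add not (V or not X), not Y.
not (V or not X): α-rule — add not V, not not X.
× closes — contains both X and not X.
All 1 branch closes.
Every branch closed, so the premises entail the conclusion.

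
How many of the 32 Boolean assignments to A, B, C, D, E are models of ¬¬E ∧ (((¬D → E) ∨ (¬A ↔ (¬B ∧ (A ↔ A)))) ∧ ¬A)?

8

Initial set: {T (¬¬E ∧ (((¬D → E) ∨ (¬A ↔ (¬B ∧ (A ↔ A)))) ∧ ¬A))}.
T (¬¬E ∧ (((¬D → E) ∨ (¬A ↔ (¬B ∧ (A ↔ A)))) ∧ ¬A)): α-rule — add T ¬¬E, T (((¬D → E) ∨ (¬A ↔ (¬B ∧ (A ↔ A)))) ∧ ¬A).
T ¬¬E: drop double negation, giving T E.
T (((¬D → E) ∨ (¬A ↔ (¬B ∧ (A ↔ A)))) ∧ ¬A): α-rule — add T ((¬D → E) ∨ (¬A ↔ (¬B ∧ (A ↔ A)))), T ¬A.
T ((¬D → E) ∨ (¬A ↔ (¬B ∧ (A ↔ A)))): β-rule — branch into T (¬D → E)  //  T (¬A ↔ (¬B ∧ (A ↔ A))).
  branch 1 (add T (¬D → E)):
    T (¬D → E): β-rule — branch into F ¬D  //  T E.
      branch 1.1 (add F ¬D):
        ○ open, literals {A=F, D=T, E=T}.
      branch 1.2 (add T E):
        ○ open, literals {A=F, E=T}.
  branch 2 (add T (¬A ↔ (¬B ∧ (A ↔ A)))):
    T (¬A ↔ (¬B ∧ (A ↔ A))): β-rule — branch into T ¬A, T (¬B ∧ (A ↔ A))  //  F ¬A, F (¬B ∧ (A ↔ A)).
      branch 2.1 (add T ¬A, T (¬B ∧ (A ↔ A))):
        T (¬B ∧ (A ↔ A)): α-rule — add T ¬B, T (A ↔ A).
        T (A ↔ A): β-rule — branch into T A, T A  //  F A, F A.
          branch 2.1.1 (add T A, T A):
            × closes — contains both A and ¬A.
          branch 2.1.2 (add F A, F A):
            ○ open, literals {A=F, B=F, E=T}.
      branch 2.2 (add F ¬A, F (¬B ∧ (A ↔ A))):
        × closes — contains both A and ¬A.
2 branches closed, 3 open.
Each open branch fixes some atoms; the unmentioned ones are free. Counting distinct full assignments: branch {A=F, D=T, E=T} (B, C) contributes 4 new; branch {A=F, E=T} (B, C, D) contributes 4 new; branch {A=F, B=F, E=T} (C, D) contributes 0 new. Total: 8.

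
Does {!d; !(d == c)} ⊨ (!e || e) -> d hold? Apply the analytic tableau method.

No

Initial set: {!d; !(d == c); !((!e || e) -> d)}.
!((!e || e) -> d): α-rule — add (!e || e), !d.
!(d == c): β-rule — branch into d, !c  //  !d, c.
  branch 1 (add d, !c):
    × closes — contains both d and !d.
  branch 2 (add !d, c):
    (!e || e): β-rule — branch into !e  //  e.
      branch 2.1 (add !e):
        ○ open, literals {c=true, d=false, e=false}.
      branch 2.2 (add e):
        ○ open, literals {c=true, d=false, e=true}.
1 branch closed, 2 open.
An open branch gives a countermodel: c=true, d=false, e=false (unmentioned atoms arbitrary); the premises hold there but the conclusion fails.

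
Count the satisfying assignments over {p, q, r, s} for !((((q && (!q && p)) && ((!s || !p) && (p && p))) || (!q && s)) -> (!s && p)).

Initial set: {!((((q && (!q && p)) && ((!s || !p) && (p && p))) || (!q && s)) -> (!s && p))}.
!((((q && (!q && p)) && ((!s || !p) && (p && p))) || (!q && s)) -> (!s && p)): α-rule — add (((q && (!q && p)) && ((!s || !p) && (p && p))) || (!q && s)), !(!s && p).
(((q && (!q && p)) && ((!s || !p) && (p && p))) || (!q && s)): β-rule — branch into ((q && (!q && p)) && ((!s || !p) && (p && p)))  //  (!q && s).
  branch 1 (add ((q && (!q && p)) && ((!s || !p) && (p && p)))):
    ((q && (!q && p)) && ((!s || !p) && (p && p))): α-rule — add (q && (!q && p)), ((!s || !p) && (p && p)).
    (q && (!q && p)): α-rule — add q, (!q && p).
    ((!s || !p) && (p && p)): α-rule — add (!s || !p), (p && p).
    (!q && p): α-rule — add !q, p.
    × closes — contains both q and !q.
  branch 2 (add (!q && s)):
    (!q && s): α-rule — add !q, s.
    !(!s && p): β-rule — branch into !!s  //  !p.
      branch 2.1 (add !!s):
        ○ open, literals {q=false, s=true}.
      branch 2.2 (add !p):
        ○ open, literals {p=false, q=false, s=true}.
1 branch closed, 2 open.
Each open branch fixes some atoms; the unmentioned ones are free. Counting distinct full assignments: branch {q=false, s=true} (p, r) contributes 4 new; branch {p=false, q=false, s=true} (r) contributes 0 new. Total: 4.

4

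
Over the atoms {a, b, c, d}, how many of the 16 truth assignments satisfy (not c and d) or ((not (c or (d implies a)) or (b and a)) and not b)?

Initial set: {T ((not c and d) or ((not (c or (d implies a)) or (b and a)) and not b))}.
T ((not c and d) or ((not (c or (d implies a)) or (b and a)) and not b)): β-rule — branch into T (not c and d)  //  T ((not (c or (d implies a)) or (b and a)) and not b).
  branch 1 (add T (not c and d)):
    T (not c and d): α-rule — add T not c, T d.
    ○ open, literals {c=false, d=true}.
  branch 2 (add T ((not (c or (d implies a)) or (b and a)) and not b)):
    T ((not (c or (d implies a)) or (b and a)) and not b): α-rule — add T (not (c or (d implies a)) or (b and a)), T not b.
    T (not (c or (d implies a)) or (b and a)): β-rule — branch into T not (c or (d implies a))  //  T (b and a).
      branch 2.1 (add T not (c or (d implies a))):
        T not (c or (d implies a)): α-rule — add F c, F (d implies a).
        F (d implies a): α-rule — add T d, F a.
        ○ open, literals {a=false, b=false, c=false, d=true}.
      branch 2.2 (add T (b and a)):
        T (b and a): α-rule — add T b, T a.
        × closes — contains both b and not b.
1 branch closed, 2 open.
Each open branch fixes some atoms; the unmentioned ones are free. Counting distinct full assignments: branch {c=false, d=true} (a, b) contributes 4 new; branch {a=false, b=false, c=false, d=true} (none free) contributes 0 new. Total: 4.

4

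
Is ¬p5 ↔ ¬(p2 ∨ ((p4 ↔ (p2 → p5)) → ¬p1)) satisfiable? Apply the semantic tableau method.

Initial set: {(¬p5 ↔ ¬(p2 ∨ ((p4 ↔ (p2 → p5)) → ¬p1)))}.
(¬p5 ↔ ¬(p2 ∨ ((p4 ↔ (p2 → p5)) → ¬p1))): β-rule — branch into ¬p5, ¬(p2 ∨ ((p4 ↔ (p2 → p5)) → ¬p1))  //  ¬¬p5, ¬¬(p2 ∨ ((p4 ↔ (p2 → p5)) → ¬p1)).
  branch 1 (add ¬p5, ¬(p2 ∨ ((p4 ↔ (p2 → p5)) → ¬p1))):
    ¬(p2 ∨ ((p4 ↔ (p2 → p5)) → ¬p1)): α-rule — add ¬p2, ¬((p4 ↔ (p2 → p5)) → ¬p1).
    ¬((p4 ↔ (p2 → p5)) → ¬p1): α-rule — add (p4 ↔ (p2 → p5)), ¬¬p1.
    (p4 ↔ (p2 → p5)): β-rule — branch into p4, (p2 → p5)  //  ¬p4, ¬(p2 → p5).
      branch 1.1 (add p4, (p2 → p5)):
        (p2 → p5): β-rule — branch into ¬p2  //  p5.
          branch 1.1.1 (add ¬p2):
            ○ open, literals {p1=true, p2=false, p4=true, p5=false}.
          branch 1.1.2 (add p5):
            × closes — contains both p5 and ¬p5.
      branch 1.2 (add ¬p4, ¬(p2 → p5)):
        ¬(p2 → p5): α-rule — add p2, ¬p5.
        × closes — contains both p2 and ¬p2.
  branch 2 (add ¬¬p5, ¬¬(p2 ∨ ((p4 ↔ (p2 → p5)) → ¬p1))):
    ¬¬(p2 ∨ ((p4 ↔ (p2 → p5)) → ¬p1)): β-rule — branch into p2  //  ((p4 ↔ (p2 → p5)) → ¬p1).
      branch 2.1 (add p2):
        ○ open, literals {p2=true, p5=true}.
      branch 2.2 (add ((p4 ↔ (p2 → p5)) → ¬p1)):
        ((p4 ↔ (p2 → p5)) → ¬p1): β-rule — branch into ¬(p4 ↔ (p2 → p5))  //  ¬p1.
          branch 2.2.1 (add ¬(p4 ↔ (p2 → p5))):
            ¬(p4 ↔ (p2 → p5)): β-rule — branch into p4, ¬(p2 → p5)  //  ¬p4, (p2 → p5).
              branch 2.2.1.1 (add p4, ¬(p2 → p5)):
                ¬(p2 → p5): α-rule — add p2, ¬p5.
                × closes — contains both p5 and ¬p5.
              branch 2.2.1.2 (add ¬p4, (p2 → p5)):
                (p2 → p5): β-rule — branch into ¬p2  //  p5.
                  branch 2.2.1.2.1 (add ¬p2):
                    ○ open, literals {p2=false, p4=false, p5=true}.
                  branch 2.2.1.2.2 (add p5):
                    ○ open, literals {p4=false, p5=true}.
          branch 2.2.2 (add ¬p1):
            ○ open, literals {p1=false, p5=true}.
3 branches closed, 5 open.
An open branch gives a satisfying assignment: p1=true, p2=false, p4=true, p5=false.

Satisfiable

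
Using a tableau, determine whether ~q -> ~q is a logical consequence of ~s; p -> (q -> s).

Yes

Initial set: {~s; (p -> (q -> s)); ~(~q -> ~q)}.
~(~q -> ~q): α-rule — add ~q, ~~q.
× closes — contains both q and ~q.
All 1 branch closes.
Every branch closed, so the premises entail the conclusion.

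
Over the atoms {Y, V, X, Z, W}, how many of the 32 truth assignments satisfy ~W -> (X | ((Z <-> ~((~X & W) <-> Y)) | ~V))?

30

Initial set: {(~W -> (X | ((Z <-> ~((~X & W) <-> Y)) | ~V)))}.
(~W -> (X | ((Z <-> ~((~X & W) <-> Y)) | ~V))): β-rule — branch into ~~W  //  (X | ((Z <-> ~((~X & W) <-> Y)) | ~V)).
  branch 1 (add ~~W):
    ○ open, literals {W=true}.
  branch 2 (add (X | ((Z <-> ~((~X & W) <-> Y)) | ~V))):
    (X | ((Z <-> ~((~X & W) <-> Y)) | ~V)): β-rule — branch into X  //  ((Z <-> ~((~X & W) <-> Y)) | ~V).
      branch 2.1 (add X):
        ○ open, literals {X=true}.
      branch 2.2 (add ((Z <-> ~((~X & W) <-> Y)) | ~V)):
        ((Z <-> ~((~X & W) <-> Y)) | ~V): β-rule — branch into (Z <-> ~((~X & W) <-> Y))  //  ~V.
          branch 2.2.1 (add (Z <-> ~((~X & W) <-> Y))):
            (Z <-> ~((~X & W) <-> Y)): β-rule — branch into Z, ~((~X & W) <-> Y)  //  ~Z, ~~((~X & W) <-> Y).
              branch 2.2.1.1 (add Z, ~((~X & W) <-> Y)):
                ~((~X & W) <-> Y): β-rule — branch into (~X & W), ~Y  //  ~(~X & W), Y.
                  branch 2.2.1.1.1 (add (~X & W), ~Y):
                    (~X & W): α-rule — add ~X, W.
                    ○ open, literals {W=true, X=false, Y=false, Z=true}.
                  branch 2.2.1.1.2 (add ~(~X & W), Y):
                    ~(~X & W): β-rule — branch into ~~X  //  ~W.
                      branch 2.2.1.1.2.1 (add ~~X):
                        ○ open, literals {X=true, Y=true, Z=true}.
                      branch 2.2.1.1.2.2 (add ~W):
                        ○ open, literals {W=false, Y=true, Z=true}.
              branch 2.2.1.2 (add ~Z, ~~((~X & W) <-> Y)):
                ~~((~X & W) <-> Y): β-rule — branch into (~X & W), Y  //  ~(~X & W), ~Y.
                  branch 2.2.1.2.1 (add (~X & W), Y):
                    (~X & W): α-rule — add ~X, W.
                    ○ open, literals {W=true, X=false, Y=true, Z=false}.
                  branch 2.2.1.2.2 (add ~(~X & W), ~Y):
                    ~(~X & W): β-rule — branch into ~~X  //  ~W.
                      branch 2.2.1.2.2.1 (add ~~X):
                        ○ open, literals {X=true, Y=false, Z=false}.
                      branch 2.2.1.2.2.2 (add ~W):
                        ○ open, literals {W=false, Y=false, Z=false}.
          branch 2.2.2 (add ~V):
            ○ open, literals {V=false}.
0 branches closed, 9 open.
Each open branch fixes some atoms; the unmentioned ones are free. Counting distinct full assignments: branch {W=true} (Y, V, X, Z) contributes 16 new; branch {X=true} (Y, V, Z, W) contributes 8 new; branch {W=true, X=false, Y=false, Z=true} (V) contributes 0 new; branch {X=true, Y=true, Z=true} (V, W) contributes 0 new; branch {W=false, Y=true, Z=true} (V, X) contributes 2 new; branch {W=true, X=false, Y=true, Z=false} (V) contributes 0 new; branch {X=true, Y=false, Z=false} (V, W) contributes 0 new; branch {W=false, Y=false, Z=false} (V, X) contributes 2 new; branch {V=false} (Y, X, Z, W) contributes 2 new. Total: 30.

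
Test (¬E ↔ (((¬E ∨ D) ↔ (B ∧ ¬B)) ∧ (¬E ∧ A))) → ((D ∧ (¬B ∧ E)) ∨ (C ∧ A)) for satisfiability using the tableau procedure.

Satisfiable

Initial set: {T ((¬E ↔ (((¬E ∨ D) ↔ (B ∧ ¬B)) ∧ (¬E ∧ A))) → ((D ∧ (¬B ∧ E)) ∨ (C ∧ A)))}.
T ((¬E ↔ (((¬E ∨ D) ↔ (B ∧ ¬B)) ∧ (¬E ∧ A))) → ((D ∧ (¬B ∧ E)) ∨ (C ∧ A))): β-rule — branch into F (¬E ↔ (((¬E ∨ D) ↔ (B ∧ ¬B)) ∧ (¬E ∧ A)))  //  T ((D ∧ (¬B ∧ E)) ∨ (C ∧ A)).
  branch 1 (add F (¬E ↔ (((¬E ∨ D) ↔ (B ∧ ¬B)) ∧ (¬E ∧ A)))):
    F (¬E ↔ (((¬E ∨ D) ↔ (B ∧ ¬B)) ∧ (¬E ∧ A))): β-rule — branch into T ¬E, F (((¬E ∨ D) ↔ (B ∧ ¬B)) ∧ (¬E ∧ A))  //  F ¬E, T (((¬E ∨ D) ↔ (B ∧ ¬B)) ∧ (¬E ∧ A)).
      branch 1.1 (add T ¬E, F (((¬E ∨ D) ↔ (B ∧ ¬B)) ∧ (¬E ∧ A))):
        F (((¬E ∨ D) ↔ (B ∧ ¬B)) ∧ (¬E ∧ A)): β-rule — branch into F ((¬E ∨ D) ↔ (B ∧ ¬B))  //  F (¬E ∧ A).
          branch 1.1.1 (add F ((¬E ∨ D) ↔ (B ∧ ¬B))):
            F ((¬E ∨ D) ↔ (B ∧ ¬B)): β-rule — branch into T (¬E ∨ D), F (B ∧ ¬B)  //  F (¬E ∨ D), T (B ∧ ¬B).
              branch 1.1.1.1 (add T (¬E ∨ D), F (B ∧ ¬B)):
                T (¬E ∨ D): β-rule — branch into T ¬E  //  T D.
                  branch 1.1.1.1.1 (add T ¬E):
                    F (B ∧ ¬B): β-rule — branch into F B  //  F ¬B.
                      branch 1.1.1.1.1.1 (add F B):
                        ○ open, literals {B=0, E=0}.
                      branch 1.1.1.1.1.2 (add F ¬B):
                        ○ open, literals {B=1, E=0}.
                  branch 1.1.1.1.2 (add T D):
                    F (B ∧ ¬B): β-rule — branch into F B  //  F ¬B.
                      branch 1.1.1.1.2.1 (add F B):
                        ○ open, literals {B=0, D=1, E=0}.
                      branch 1.1.1.1.2.2 (add F ¬B):
                        ○ open, literals {B=1, D=1, E=0}.
              branch 1.1.1.2 (add F (¬E ∨ D), T (B ∧ ¬B)):
                F (¬E ∨ D): α-rule — add F ¬E, F D.
                × closes — contains both E and ¬E.
          branch 1.1.2 (add F (¬E ∧ A)):
            F (¬E ∧ A): β-rule — branch into F ¬E  //  F A.
              branch 1.1.2.1 (add F ¬E):
                × closes — contains both E and ¬E.
              branch 1.1.2.2 (add F A):
                ○ open, literals {A=0, E=0}.
      branch 1.2 (add F ¬E, T (((¬E ∨ D) ↔ (B ∧ ¬B)) ∧ (¬E ∧ A))):
        T (((¬E ∨ D) ↔ (B ∧ ¬B)) ∧ (¬E ∧ A)): α-rule — add T ((¬E ∨ D) ↔ (B ∧ ¬B)), T (¬E ∧ A).
        T (¬E ∧ A): α-rule — add T ¬E, T A.
        × closes — contains both E and ¬E.
  branch 2 (add T ((D ∧ (¬B ∧ E)) ∨ (C ∧ A))):
    T ((D ∧ (¬B ∧ E)) ∨ (C ∧ A)): β-rule — branch into T (D ∧ (¬B ∧ E))  //  T (C ∧ A).
      branch 2.1 (add T (D ∧ (¬B ∧ E))):
        T (D ∧ (¬B ∧ E)): α-rule — add T D, T (¬B ∧ E).
        T (¬B ∧ E): α-rule — add T ¬B, T E.
        ○ open, literals {B=0, D=1, E=1}.
      branch 2.2 (add T (C ∧ A)):
        T (C ∧ A): α-rule — add T C, T A.
        ○ open, literals {A=1, C=1}.
3 branches closed, 7 open.
An open branch gives a satisfying assignment: B=0, E=0.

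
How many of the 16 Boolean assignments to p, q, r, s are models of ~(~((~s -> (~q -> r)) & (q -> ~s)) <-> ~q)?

10

Initial set: {~(~((~s -> (~q -> r)) & (q -> ~s)) <-> ~q)}.
~(~((~s -> (~q -> r)) & (q -> ~s)) <-> ~q): β-rule — branch into ~((~s -> (~q -> r)) & (q -> ~s)), ~~q  //  ~~((~s -> (~q -> r)) & (q -> ~s)), ~q.
  branch 1 (add ~((~s -> (~q -> r)) & (q -> ~s)), ~~q):
    ~((~s -> (~q -> r)) & (q -> ~s)): β-rule — branch into ~(~s -> (~q -> r))  //  ~(q -> ~s).
      branch 1.1 (add ~(~s -> (~q -> r))):
        ~(~s -> (~q -> r)): α-rule — add ~s, ~(~q -> r).
        ~(~q -> r): α-rule — add ~q, ~r.
        × closes — contains both q and ~q.
      branch 1.2 (add ~(q -> ~s)):
        ~(q -> ~s): α-rule — add q, ~~s.
        ○ open, literals {q=T, s=T}.
  branch 2 (add ~~((~s -> (~q -> r)) & (q -> ~s)), ~q):
    ~~((~s -> (~q -> r)) & (q -> ~s)): α-rule — add (~s -> (~q -> r)), (q -> ~s).
    (~s -> (~q -> r)): β-rule — branch into ~~s  //  (~q -> r).
      branch 2.1 (add ~~s):
        (q -> ~s): β-rule — branch into ~q  //  ~s.
          branch 2.1.1 (add ~q):
            ○ open, literals {q=F, s=T}.
          branch 2.1.2 (add ~s):
            × closes — contains both s and ~s.
      branch 2.2 (add (~q -> r)):
        (q -> ~s): β-rule — branch into ~q  //  ~s.
          branch 2.2.1 (add ~q):
            (~q -> r): β-rule — branch into ~~q  //  r.
              branch 2.2.1.1 (add ~~q):
                × closes — contains both q and ~q.
              branch 2.2.1.2 (add r):
                ○ open, literals {q=F, r=T}.
          branch 2.2.2 (add ~s):
            (~q -> r): β-rule — branch into ~~q  //  r.
              branch 2.2.2.1 (add ~~q):
                × closes — contains both q and ~q.
              branch 2.2.2.2 (add r):
                ○ open, literals {q=F, r=T, s=F}.
4 branches closed, 4 open.
Each open branch fixes some atoms; the unmentioned ones are free. Counting distinct full assignments: branch {q=T, s=T} (p, r) contributes 4 new; branch {q=F, s=T} (p, r) contributes 4 new; branch {q=F, r=T} (p, s) contributes 2 new; branch {q=F, r=T, s=F} (p) contributes 0 new. Total: 10.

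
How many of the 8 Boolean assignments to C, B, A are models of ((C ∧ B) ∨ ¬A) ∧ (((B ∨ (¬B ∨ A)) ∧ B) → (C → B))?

5

Initial set: {(((C ∧ B) ∨ ¬A) ∧ (((B ∨ (¬B ∨ A)) ∧ B) → (C → B)))}.
(((C ∧ B) ∨ ¬A) ∧ (((B ∨ (¬B ∨ A)) ∧ B) → (C → B))): α-rule — add ((C ∧ B) ∨ ¬A), (((B ∨ (¬B ∨ A)) ∧ B) → (C → B)).
((C ∧ B) ∨ ¬A): β-rule — branch into (C ∧ B)  //  ¬A.
  branch 1 (add (C ∧ B)):
    (C ∧ B): α-rule — add C, B.
    (((B ∨ (¬B ∨ A)) ∧ B) → (C → B)): β-rule — branch into ¬((B ∨ (¬B ∨ A)) ∧ B)  //  (C → B).
      branch 1.1 (add ¬((B ∨ (¬B ∨ A)) ∧ B)):
        ¬((B ∨ (¬B ∨ A)) ∧ B): β-rule — branch into ¬(B ∨ (¬B ∨ A))  //  ¬B.
          branch 1.1.1 (add ¬(B ∨ (¬B ∨ A))):
            ¬(B ∨ (¬B ∨ A)): α-rule — add ¬B, ¬(¬B ∨ A).
            × closes — contains both B and ¬B.
          branch 1.1.2 (add ¬B):
            × closes — contains both B and ¬B.
      branch 1.2 (add (C → B)):
        (C → B): β-rule — branch into ¬C  //  B.
          branch 1.2.1 (add ¬C):
            × closes — contains both C and ¬C.
          branch 1.2.2 (add B):
            ○ open, literals {B=1, C=1}.
  branch 2 (add ¬A):
    (((B ∨ (¬B ∨ A)) ∧ B) → (C → B)): β-rule — branch into ¬((B ∨ (¬B ∨ A)) ∧ B)  //  (C → B).
      branch 2.1 (add ¬((B ∨ (¬B ∨ A)) ∧ B)):
        ¬((B ∨ (¬B ∨ A)) ∧ B): β-rule — branch into ¬(B ∨ (¬B ∨ A))  //  ¬B.
          branch 2.1.1 (add ¬(B ∨ (¬B ∨ A))):
            ¬(B ∨ (¬B ∨ A)): α-rule — add ¬B, ¬(¬B ∨ A).
            ¬(¬B ∨ A): α-rule — add ¬¬B, ¬A.
            × closes — contains both B and ¬B.
          branch 2.1.2 (add ¬B):
            ○ open, literals {A=0, B=0}.
      branch 2.2 (add (C → B)):
        (C → B): β-rule — branch into ¬C  //  B.
          branch 2.2.1 (add ¬C):
            ○ open, literals {A=0, C=0}.
          branch 2.2.2 (add B):
            ○ open, literals {A=0, B=1}.
4 branches closed, 4 open.
Each open branch fixes some atoms; the unmentioned ones are free. Counting distinct full assignments: branch {B=1, C=1} (A) contributes 2 new; branch {A=0, B=0} (C) contributes 2 new; branch {A=0, C=0} (B) contributes 1 new; branch {A=0, B=1} (C) contributes 0 new. Total: 5.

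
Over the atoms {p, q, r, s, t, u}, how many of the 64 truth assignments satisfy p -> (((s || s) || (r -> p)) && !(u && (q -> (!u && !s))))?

Initial set: {(p -> (((s || s) || (r -> p)) && !(u && (q -> (!u && !s)))))}.
(p -> (((s || s) || (r -> p)) && !(u && (q -> (!u && !s))))): β-rule — branch into !p  //  (((s || s) || (r -> p)) && !(u && (q -> (!u && !s)))).
  branch 1 (add !p):
    ○ open, literals {p=false}.
  branch 2 (add (((s || s) || (r -> p)) && !(u && (q -> (!u && !s))))):
    (((s || s) || (r -> p)) && !(u && (q -> (!u && !s)))): α-rule — add ((s || s) || (r -> p)), !(u && (q -> (!u && !s))).
    ((s || s) || (r -> p)): β-rule — branch into (s || s)  //  (r -> p).
      branch 2.1 (add (s || s)):
        !(u && (q -> (!u && !s))): β-rule — branch into !u  //  !(q -> (!u && !s)).
          branch 2.1.1 (add !u):
            (s || s): β-rule — branch into s  //  s.
              branch 2.1.1.1 (add s):
                ○ open, literals {s=true, u=false}.
              branch 2.1.1.2 (add s):
                ○ open, literals {s=true, u=false}.
          branch 2.1.2 (add !(q -> (!u && !s))):
            !(q -> (!u && !s)): α-rule — add q, !(!u && !s).
            (s || s): β-rule — branch into s  //  s.
              branch 2.1.2.1 (add s):
                !(!u && !s): β-rule — branch into !!u  //  !!s.
                  branch 2.1.2.1.1 (add !!u):
                    ○ open, literals {q=true, s=true, u=true}.
                  branch 2.1.2.1.2 (add !!s):
                    ○ open, literals {q=true, s=true}.
              branch 2.1.2.2 (add s):
                !(!u && !s): β-rule — branch into !!u  //  !!s.
                  branch 2.1.2.2.1 (add !!u):
                    ○ open, literals {q=true, s=true, u=true}.
                  branch 2.1.2.2.2 (add !!s):
                    ○ open, literals {q=true, s=true}.
      branch 2.2 (add (r -> p)):
        !(u && (q -> (!u && !s))): β-rule — branch into !u  //  !(q -> (!u && !s)).
          branch 2.2.1 (add !u):
            (r -> p): β-rule — branch into !r  //  p.
              branch 2.2.1.1 (add !r):
                ○ open, literals {r=false, u=false}.
              branch 2.2.1.2 (add p):
                ○ open, literals {p=true, u=false}.
          branch 2.2.2 (add !(q -> (!u && !s))):
            !(q -> (!u && !s)): α-rule — add q, !(!u && !s).
            (r -> p): β-rule — branch into !r  //  p.
              branch 2.2.2.1 (add !r):
                !(!u && !s): β-rule — branch into !!u  //  !!s.
                  branch 2.2.2.1.1 (add !!u):
                    ○ open, literals {q=true, r=false, u=true}.
                  branch 2.2.2.1.2 (add !!s):
                    ○ open, literals {q=true, r=false, s=true}.
              branch 2.2.2.2 (add p):
                !(!u && !s): β-rule — branch into !!u  //  !!s.
                  branch 2.2.2.2.1 (add !!u):
                    ○ open, literals {p=true, q=true, u=true}.
                  branch 2.2.2.2.2 (add !!s):
                    ○ open, literals {p=true, q=true, s=true}.
0 branches closed, 13 open.
Each open branch fixes some atoms; the unmentioned ones are free. Counting distinct full assignments: branch {p=false} (q, r, s, t, u) contributes 32 new; branch {s=true, u=false} (p, q, r, t) contributes 8 new; branch {s=true, u=false} (p, q, r, t) contributes 0 new; branch {q=true, s=true, u=true} (p, r, t) contributes 4 new; branch {q=true, s=true} (p, r, t, u) contributes 0 new; branch {q=true, s=true, u=true} (p, r, t) contributes 0 new; branch {q=true, s=true} (p, r, t, u) contributes 0 new; branch {r=false, u=false} (p, q, s, t) contributes 4 new; branch {p=true, u=false} (q, r, s, t) contributes 4 new; branch {q=true, r=false, u=true} (p, s, t) contributes 2 new; branch {q=true, r=false, s=true} (p, t, u) contributes 0 new; branch {p=true, q=true, u=true} (r, s, t) contributes 2 new; branch {p=true, q=true, s=true} (r, t, u) contributes 0 new. Total: 56.

56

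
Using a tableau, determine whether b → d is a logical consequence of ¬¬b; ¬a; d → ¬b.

No

Initial set: {T ¬¬b; T ¬a; T (d → ¬b); F (b → d)}.
T ¬¬b: drop double negation, giving T b.
F (b → d): α-rule — add T b, F d.
T (d → ¬b): β-rule — branch into F d  //  T ¬b.
  branch 1 (add F d):
    ○ open, literals {a=false, b=true, d=false}.
  branch 2 (add T ¬b):
    × closes — contains both b and ¬b.
1 branch closed, 1 open.
An open branch gives a countermodel: a=false, b=true, d=false (unmentioned atoms arbitrary); the premises hold there but the conclusion fails.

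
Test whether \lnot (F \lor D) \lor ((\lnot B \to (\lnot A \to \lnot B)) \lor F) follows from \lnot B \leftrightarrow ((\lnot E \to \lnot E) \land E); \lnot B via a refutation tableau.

Initial set: {(\lnot B \leftrightarrow ((\lnot E \to \lnot E) \land E)); \lnot B; \lnot (\lnot (F \lor D) \lor ((\lnot B \to (\lnot A \to \lnot B)) \lor F))}.
\lnot (\lnot (F \lor D) \lor ((\lnot B \to (\lnot A \to \lnot B)) \lor F)): α-rule — add \lnot \lnot (F \lor D), \lnot ((\lnot B \to (\lnot A \to \lnot B)) \lor F).
\lnot ((\lnot B \to (\lnot A \to \lnot B)) \lor F): α-rule — add \lnot (\lnot B \to (\lnot A \to \lnot B)), \lnot F.
\lnot (\lnot B \to (\lnot A \to \lnot B)): α-rule — add \lnot B, \lnot (\lnot A \to \lnot B).
\lnot (\lnot A \to \lnot B): α-rule — add \lnot A, \lnot \lnot B.
× closes — contains both B and \lnot B.
All 1 branch closes.
Every branch closed, so the premises entail the conclusion.

Yes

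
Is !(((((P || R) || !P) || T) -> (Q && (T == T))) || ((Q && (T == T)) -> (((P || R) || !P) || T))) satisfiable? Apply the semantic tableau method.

Unsatisfiable

Initial set: {T !(((((P || R) || !P) || T) -> (Q && (T == T))) || ((Q && (T == T)) -> (((P || R) || !P) || T)))}.
T !(((((P || R) || !P) || T) -> (Q && (T == T))) || ((Q && (T == T)) -> (((P || R) || !P) || T))): α-rule — add F ((((P || R) || !P) || T) -> (Q && (T == T))), F ((Q && (T == T)) -> (((P || R) || !P) || T)).
F ((((P || R) || !P) || T) -> (Q && (T == T))): α-rule — add T (((P || R) || !P) || T), F (Q && (T == T)).
F ((Q && (T == T)) -> (((P || R) || !P) || T)): α-rule — add T (Q && (T == T)), F (((P || R) || !P) || T).
T (Q && (T == T)): α-rule — add T Q, T (T == T).
F (((P || R) || !P) || T): α-rule — add F ((P || R) || !P), F T.
F ((P || R) || !P): α-rule — add F (P || R), F !P.
F (P || R): α-rule — add F P, F R.
× closes — contains both P and !P.
All 1 branch closes.
Every branch closed; the formula is unsatisfiable.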